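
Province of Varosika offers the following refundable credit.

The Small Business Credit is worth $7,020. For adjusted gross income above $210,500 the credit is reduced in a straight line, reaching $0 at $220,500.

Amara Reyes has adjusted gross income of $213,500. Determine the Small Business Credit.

Small Business Credit: $213,500 is $3,000 into a $10,000 phase-out range, leaving 7,000/10,000 of the credit: $7,020 × 7,000/10,000 = $4,914.

$4,914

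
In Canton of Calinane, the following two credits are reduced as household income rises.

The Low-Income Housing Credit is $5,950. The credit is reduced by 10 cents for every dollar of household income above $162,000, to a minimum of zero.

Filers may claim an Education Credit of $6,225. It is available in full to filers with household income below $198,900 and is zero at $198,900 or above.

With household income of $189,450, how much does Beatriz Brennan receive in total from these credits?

Low-Income Housing Credit: 10% of the $27,450 excess over $162,000 is $2,745; credit = $5,950 − $2,745 = $3,205.
Education Credit: $189,450 is below the $198,900 cutoff, so the full $6,225 applies.
Total: $3,205 + $6,225 = $9,430.

$9,430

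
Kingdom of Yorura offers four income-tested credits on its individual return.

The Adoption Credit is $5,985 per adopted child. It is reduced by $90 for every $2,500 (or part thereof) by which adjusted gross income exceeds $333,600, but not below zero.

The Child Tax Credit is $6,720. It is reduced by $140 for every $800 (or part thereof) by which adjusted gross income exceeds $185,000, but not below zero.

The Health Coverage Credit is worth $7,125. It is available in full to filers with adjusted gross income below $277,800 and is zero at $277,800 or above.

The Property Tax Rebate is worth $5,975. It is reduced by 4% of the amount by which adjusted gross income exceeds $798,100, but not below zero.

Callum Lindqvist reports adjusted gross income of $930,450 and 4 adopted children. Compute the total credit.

$3,111

Adoption Credit: base = 4 × $5,985 = $23,940. income exceeds $333,600 by $596,850, which is 239 full-or-partial $2,500 increments; reduction = 239 × $90 = $21,510, leaving $2,430.
Child Tax Credit: income exceeds $185,000 by $745,450 → 932 increments × $140 = $130,480 ≥ base, so the credit is $0.
Health Coverage Credit: $930,450 meets or exceeds the $277,800 cutoff, so the credit is $0.
Property Tax Rebate: 4% of the $132,350 excess over $798,100 is $5,294; credit = $5,975 − $5,294 = $681.
Total: $2,430 + $0 + $0 + $681 = $3,111.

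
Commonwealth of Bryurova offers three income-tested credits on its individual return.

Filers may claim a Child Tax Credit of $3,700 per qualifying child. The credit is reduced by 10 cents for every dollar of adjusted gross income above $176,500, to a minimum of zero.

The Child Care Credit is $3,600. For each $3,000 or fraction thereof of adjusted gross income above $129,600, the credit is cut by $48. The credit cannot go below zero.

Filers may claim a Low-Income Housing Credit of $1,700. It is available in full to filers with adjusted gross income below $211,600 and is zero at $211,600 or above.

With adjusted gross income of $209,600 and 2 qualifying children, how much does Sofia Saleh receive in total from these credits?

Child Tax Credit: base = 2 × $3,700 = $7,400. 10% of the $33,100 excess over $176,500 is $3,310; credit = $7,400 − $3,310 = $4,090.
Child Care Credit: income exceeds $129,600 by $80,000, which is 27 full-or-partial $3,000 increments; reduction = 27 × $48 = $1,296, leaving $2,304.
Low-Income Housing Credit: $209,600 is below the $211,600 cutoff, so the full $1,700 applies.
Total: $4,090 + $2,304 + $1,700 = $8,094.

$8,094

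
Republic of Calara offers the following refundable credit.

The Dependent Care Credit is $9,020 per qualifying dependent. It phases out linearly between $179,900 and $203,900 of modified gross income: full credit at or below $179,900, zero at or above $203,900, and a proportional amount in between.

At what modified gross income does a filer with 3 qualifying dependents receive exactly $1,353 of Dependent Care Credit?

$202,700

Full credit = 3 × $9,020 = $27,060.
$1,353 is 1,353/27,060 of the full $27,060, so 25,707/27,060 of the $24,000 range has been used: income = $179,900 + $24,000 × 25,707/27,060 = $202,700.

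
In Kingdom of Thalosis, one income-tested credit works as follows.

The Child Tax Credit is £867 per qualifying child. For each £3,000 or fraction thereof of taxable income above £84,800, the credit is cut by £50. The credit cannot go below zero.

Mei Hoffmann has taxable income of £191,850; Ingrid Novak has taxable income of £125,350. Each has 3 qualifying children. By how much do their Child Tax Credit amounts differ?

Mei (£191,850): Child Tax Credit: base = 3 × £867 = £2,601. income exceeds £84,800 by £107,050, which is 36 full-or-partial £3,000 increments; reduction = 36 × £50 = £1,800, leaving £801.
Ingrid (£125,350): Child Tax Credit: base = 3 × £867 = £2,601. income exceeds £84,800 by £40,550, which is 14 full-or-partial £3,000 increments; reduction = 14 × £50 = £700, leaving £1,901.
Difference: |£801 − £1,901| = £1,100.

£1,100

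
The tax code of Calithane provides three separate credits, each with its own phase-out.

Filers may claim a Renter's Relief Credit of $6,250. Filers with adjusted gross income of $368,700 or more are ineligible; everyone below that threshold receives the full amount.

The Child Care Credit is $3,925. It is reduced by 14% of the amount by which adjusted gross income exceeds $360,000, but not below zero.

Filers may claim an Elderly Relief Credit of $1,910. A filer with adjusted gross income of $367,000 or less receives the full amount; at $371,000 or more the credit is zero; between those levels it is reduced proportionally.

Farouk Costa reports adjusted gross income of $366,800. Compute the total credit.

$11,133

Renter's Relief Credit: $366,800 is below the $368,700 cutoff, so the full $6,250 applies.
Child Care Credit: 14% of the $6,800 excess over $360,000 is $952; credit = $3,925 − $952 = $2,973.
Elderly Relief Credit: $366,800 is at or below the $367,000 threshold, so the full $1,910 applies.
Total: $6,250 + $2,973 + $1,910 = $11,133.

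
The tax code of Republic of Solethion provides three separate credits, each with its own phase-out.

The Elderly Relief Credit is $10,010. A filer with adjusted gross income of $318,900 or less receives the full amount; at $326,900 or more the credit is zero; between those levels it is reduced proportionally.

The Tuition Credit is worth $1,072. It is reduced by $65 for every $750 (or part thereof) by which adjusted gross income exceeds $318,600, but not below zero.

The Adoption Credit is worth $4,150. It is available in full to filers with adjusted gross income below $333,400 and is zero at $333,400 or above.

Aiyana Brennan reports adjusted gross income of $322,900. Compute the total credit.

Elderly Relief Credit: $322,900 is $4,000 into a $8,000 phase-out range, leaving 4,000/8,000 of the credit: $10,010 × 4,000/8,000 = $5,005.
Tuition Credit: income exceeds $318,600 by $4,300, which is 6 full-or-partial $750 increments; reduction = 6 × $65 = $390, leaving $682.
Adoption Credit: $322,900 is below the $333,400 cutoff, so the full $4,150 applies.
Total: $5,005 + $682 + $4,150 = $9,837.

$9,837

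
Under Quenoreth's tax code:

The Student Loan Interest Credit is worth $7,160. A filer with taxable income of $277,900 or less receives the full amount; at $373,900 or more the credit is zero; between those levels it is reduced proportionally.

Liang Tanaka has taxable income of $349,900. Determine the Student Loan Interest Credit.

$1,790

Student Loan Interest Credit: $349,900 is $72,000 into a $96,000 phase-out range, leaving 24,000/96,000 of the credit: $7,160 × 24,000/96,000 = $1,790.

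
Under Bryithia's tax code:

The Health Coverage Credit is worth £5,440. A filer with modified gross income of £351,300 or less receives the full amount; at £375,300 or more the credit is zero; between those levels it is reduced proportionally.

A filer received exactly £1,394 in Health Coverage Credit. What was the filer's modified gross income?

£1,394 is 1,394/5,440 of the full £5,440, so 4,046/5,440 of the £24,000 range has been used: income = £351,300 + £24,000 × 4,046/5,440 = £369,150.

£369,150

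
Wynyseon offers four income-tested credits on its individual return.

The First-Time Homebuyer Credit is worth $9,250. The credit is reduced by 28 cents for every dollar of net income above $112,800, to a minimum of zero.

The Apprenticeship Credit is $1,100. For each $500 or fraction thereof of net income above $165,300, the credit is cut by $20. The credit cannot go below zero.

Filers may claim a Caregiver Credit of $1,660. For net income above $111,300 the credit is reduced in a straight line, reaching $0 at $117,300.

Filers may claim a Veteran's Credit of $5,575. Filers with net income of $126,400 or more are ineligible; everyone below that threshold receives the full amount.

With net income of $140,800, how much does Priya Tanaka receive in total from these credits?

$2,510

First-Time Homebuyer Credit: 28% of the $28,000 excess over $112,800 is $7,840; credit = $9,250 − $7,840 = $1,410.
Apprenticeship Credit: $140,800 is at or below the $165,300 threshold, so the full $1,100 applies.
Caregiver Credit: $140,800 is at or above $117,300, so the credit is $0.
Veteran's Credit: $140,800 meets or exceeds the $126,400 cutoff, so the credit is $0.
Total: $1,410 + $1,100 + $0 + $0 = $2,510.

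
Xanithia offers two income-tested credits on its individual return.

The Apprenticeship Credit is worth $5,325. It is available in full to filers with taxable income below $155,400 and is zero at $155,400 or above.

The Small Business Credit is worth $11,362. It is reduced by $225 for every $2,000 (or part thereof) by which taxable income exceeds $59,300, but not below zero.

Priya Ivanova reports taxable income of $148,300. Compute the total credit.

$6,562

Apprenticeship Credit: $148,300 is below the $155,400 cutoff, so the full $5,325 applies.
Small Business Credit: income exceeds $59,300 by $89,000, which is 45 full-or-partial $2,000 increments; reduction = 45 × $225 = $10,125, leaving $1,237.
Total: $5,325 + $1,237 = $6,562.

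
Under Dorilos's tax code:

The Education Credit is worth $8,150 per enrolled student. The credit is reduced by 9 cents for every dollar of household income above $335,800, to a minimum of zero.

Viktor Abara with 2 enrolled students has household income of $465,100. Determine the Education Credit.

$4,663

Education Credit: base = 2 × $8,150 = $16,300. 9% of the $129,300 excess over $335,800 is $11,637; credit = $16,300 − $11,637 = $4,663.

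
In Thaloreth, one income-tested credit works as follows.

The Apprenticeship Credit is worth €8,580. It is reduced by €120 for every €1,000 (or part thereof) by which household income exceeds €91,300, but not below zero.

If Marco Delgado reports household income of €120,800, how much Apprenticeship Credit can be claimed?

€4,980

Apprenticeship Credit: income exceeds €91,300 by €29,500, which is 30 full-or-partial €1,000 increments; reduction = 30 × €120 = €3,600, leaving €4,980.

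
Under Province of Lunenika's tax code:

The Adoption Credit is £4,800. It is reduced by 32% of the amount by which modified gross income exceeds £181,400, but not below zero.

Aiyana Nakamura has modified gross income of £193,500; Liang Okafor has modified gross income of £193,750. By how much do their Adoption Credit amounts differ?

Aiyana (£193,500): Adoption Credit: 32% of the £12,100 excess over £181,400 is £3,872; credit = £4,800 − £3,872 = £928.
Liang (£193,750): Adoption Credit: 32% of the £12,350 excess over £181,400 is £3,952; credit = £4,800 − £3,952 = £848.
Difference: |£928 − £848| = £80.

£80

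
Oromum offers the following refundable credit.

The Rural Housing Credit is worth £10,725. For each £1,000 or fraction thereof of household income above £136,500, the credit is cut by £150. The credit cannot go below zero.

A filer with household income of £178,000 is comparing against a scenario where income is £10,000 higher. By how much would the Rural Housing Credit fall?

£1,500

At £178,000 — income exceeds £136,500 by £41,500, which is 42 full-or-partial £1,000 increments; reduction = 42 × £150 = £6,300, leaving £4,425.
At £188,000 — income exceeds £136,500 by £51,500, which is 52 full-or-partial £1,000 increments; reduction = 52 × £150 = £7,800, leaving £2,925.
Lost: £4,425 − £2,925 = £1,500.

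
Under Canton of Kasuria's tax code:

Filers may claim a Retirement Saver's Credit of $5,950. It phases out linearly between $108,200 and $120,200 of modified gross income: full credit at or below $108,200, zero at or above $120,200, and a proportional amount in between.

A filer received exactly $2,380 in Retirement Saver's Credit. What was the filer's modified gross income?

$2,380 is 2,380/5,950 of the full $5,950, so 3,570/5,950 of the $12,000 range has been used: income = $108,200 + $12,000 × 3,570/5,950 = $115,400.

$115,400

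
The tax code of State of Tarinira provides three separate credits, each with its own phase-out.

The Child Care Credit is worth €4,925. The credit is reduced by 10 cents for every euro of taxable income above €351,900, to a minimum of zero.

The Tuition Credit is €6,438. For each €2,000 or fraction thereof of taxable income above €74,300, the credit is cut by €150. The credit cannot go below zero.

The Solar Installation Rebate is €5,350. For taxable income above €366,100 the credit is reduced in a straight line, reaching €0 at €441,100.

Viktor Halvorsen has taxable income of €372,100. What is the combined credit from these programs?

Child Care Credit: 10% of the €20,200 excess over €351,900 is €2,020; credit = €4,925 − €2,020 = €2,905.
Tuition Credit: income exceeds €74,300 by €297,800 → 149 increments × €150 = €22,350 ≥ base, so the credit is €0.
Solar Installation Rebate: €372,100 is €6,000 into a €75,000 phase-out range, leaving 69,000/75,000 of the credit: €5,350 × 69,000/75,000 = €4,922.
Total: €2,905 + €0 + €4,922 = €7,827.

€7,827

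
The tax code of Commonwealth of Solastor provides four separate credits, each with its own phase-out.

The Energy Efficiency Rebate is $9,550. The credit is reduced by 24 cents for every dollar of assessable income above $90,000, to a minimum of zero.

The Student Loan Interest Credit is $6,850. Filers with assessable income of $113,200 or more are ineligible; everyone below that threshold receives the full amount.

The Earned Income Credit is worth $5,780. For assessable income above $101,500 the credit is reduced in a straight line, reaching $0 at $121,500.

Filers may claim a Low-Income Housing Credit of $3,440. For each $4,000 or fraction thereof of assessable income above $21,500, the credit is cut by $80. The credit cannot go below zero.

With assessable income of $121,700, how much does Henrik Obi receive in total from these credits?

Energy Efficiency Rebate: 24% of the $31,700 excess over $90,000 is $7,608; credit = $9,550 − $7,608 = $1,942.
Student Loan Interest Credit: $121,700 meets or exceeds the $113,200 cutoff, so the credit is $0.
Earned Income Credit: $121,700 is at or above $121,500, so the credit is $0.
Low-Income Housing Credit: income exceeds $21,500 by $100,200, which is 26 full-or-partial $4,000 increments; reduction = 26 × $80 = $2,080, leaving $1,360.
Total: $1,942 + $0 + $0 + $1,360 = $3,302.

$3,302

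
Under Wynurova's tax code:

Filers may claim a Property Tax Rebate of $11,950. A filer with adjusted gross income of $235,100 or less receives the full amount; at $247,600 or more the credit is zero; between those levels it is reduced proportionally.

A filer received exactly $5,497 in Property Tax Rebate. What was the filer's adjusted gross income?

$241,850

$5,497 is 5,497/11,950 of the full $11,950, so 6,453/11,950 of the $12,500 range has been used: income = $235,100 + $12,500 × 6,453/11,950 = $241,850.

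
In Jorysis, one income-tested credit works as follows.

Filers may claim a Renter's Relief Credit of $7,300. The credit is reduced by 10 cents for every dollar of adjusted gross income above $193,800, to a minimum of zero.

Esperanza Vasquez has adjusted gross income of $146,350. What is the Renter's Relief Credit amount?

Renter's Relief Credit: $146,350 is at or below the $193,800 threshold, so the full $7,300 applies.

$7,300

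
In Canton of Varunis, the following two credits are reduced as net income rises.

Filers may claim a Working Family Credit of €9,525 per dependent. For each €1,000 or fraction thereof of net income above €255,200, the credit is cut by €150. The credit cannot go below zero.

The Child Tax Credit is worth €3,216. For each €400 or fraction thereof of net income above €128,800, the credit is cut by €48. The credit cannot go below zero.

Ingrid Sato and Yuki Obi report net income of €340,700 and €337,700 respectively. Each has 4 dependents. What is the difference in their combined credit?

€450

Ingrid (€340,700): Working Family Credit: base = 4 × €9,525 = €38,100. income exceeds €255,200 by €85,500, which is 86 full-or-partial €1,000 increments; reduction = 86 × €150 = €12,900, leaving €25,200. Child Tax Credit: income exceeds €128,800 by €211,900 → 530 increments × €48 = €25,440 ≥ base, so the credit is €0. total €25,200 + €0 = €25,200
Yuki (€337,700): Working Family Credit: base = 4 × €9,525 = €38,100. income exceeds €255,200 by €82,500, which is 83 full-or-partial €1,000 increments; reduction = 83 × €150 = €12,450, leaving €25,650. Child Tax Credit: income exceeds €128,800 by €208,900 → 523 increments × €48 = €25,104 ≥ base, so the credit is €0. total €25,650 + €0 = €25,650
Difference: |€25,200 − €25,650| = €450.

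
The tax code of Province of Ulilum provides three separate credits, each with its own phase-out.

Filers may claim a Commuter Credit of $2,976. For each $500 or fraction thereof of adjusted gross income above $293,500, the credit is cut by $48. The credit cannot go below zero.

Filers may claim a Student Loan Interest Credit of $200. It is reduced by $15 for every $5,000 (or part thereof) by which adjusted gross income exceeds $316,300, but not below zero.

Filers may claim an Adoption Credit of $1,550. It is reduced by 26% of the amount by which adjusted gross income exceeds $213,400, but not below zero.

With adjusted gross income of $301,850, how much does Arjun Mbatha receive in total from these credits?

Commuter Credit: income exceeds $293,500 by $8,350, which is 17 full-or-partial $500 increments; reduction = 17 × $48 = $816, leaving $2,160.
Student Loan Interest Credit: $301,850 is at or below the $316,300 threshold, so the full $200 applies.
Adoption Credit: 26% of the $88,450 excess over $213,400 is $22,997 ≥ base, so the credit is $0.
Total: $2,160 + $200 + $0 = $2,360.

$2,360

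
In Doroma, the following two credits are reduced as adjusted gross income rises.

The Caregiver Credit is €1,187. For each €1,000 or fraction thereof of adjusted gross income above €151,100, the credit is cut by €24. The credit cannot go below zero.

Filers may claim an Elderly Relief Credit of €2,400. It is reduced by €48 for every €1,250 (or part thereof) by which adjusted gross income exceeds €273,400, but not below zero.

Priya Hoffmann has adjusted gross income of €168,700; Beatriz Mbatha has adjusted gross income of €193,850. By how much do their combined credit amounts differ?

€600

Priya (€168,700): Caregiver Credit: income exceeds €151,100 by €17,600, which is 18 full-or-partial €1,000 increments; reduction = 18 × €24 = €432, leaving €755. Elderly Relief Credit: €168,700 is at or below the €273,400 threshold, so the full €2,400 applies. total €755 + €2,400 = €3,155
Beatriz (€193,850): Caregiver Credit: income exceeds €151,100 by €42,750, which is 43 full-or-partial €1,000 increments; reduction = 43 × €24 = €1,032, leaving €155. Elderly Relief Credit: €193,850 is at or below the €273,400 threshold, so the full €2,400 applies. total €155 + €2,400 = €2,555
Difference: |€3,155 − €2,555| = €600.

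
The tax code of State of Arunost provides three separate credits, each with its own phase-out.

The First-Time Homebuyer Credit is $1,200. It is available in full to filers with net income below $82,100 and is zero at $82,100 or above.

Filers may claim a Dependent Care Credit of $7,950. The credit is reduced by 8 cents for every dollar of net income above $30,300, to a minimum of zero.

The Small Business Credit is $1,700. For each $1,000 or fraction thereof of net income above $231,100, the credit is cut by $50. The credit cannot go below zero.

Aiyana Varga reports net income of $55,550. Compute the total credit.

First-Time Homebuyer Credit: $55,550 is below the $82,100 cutoff, so the full $1,200 applies.
Dependent Care Credit: 8% of the $25,250 excess over $30,300 is $2,020; credit = $7,950 − $2,020 = $5,930.
Small Business Credit: $55,550 is at or below the $231,100 threshold, so the full $1,700 applies.
Total: $1,200 + $5,930 + $1,700 = $8,830.

$8,830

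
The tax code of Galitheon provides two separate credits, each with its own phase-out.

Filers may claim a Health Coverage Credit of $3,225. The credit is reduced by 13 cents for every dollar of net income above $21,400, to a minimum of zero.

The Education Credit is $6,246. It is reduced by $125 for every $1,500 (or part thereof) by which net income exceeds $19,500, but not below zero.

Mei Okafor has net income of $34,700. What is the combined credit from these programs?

$6,367

Health Coverage Credit: 13% of the $13,300 excess over $21,400 is $1,729; credit = $3,225 − $1,729 = $1,496.
Education Credit: income exceeds $19,500 by $15,200, which is 11 full-or-partial $1,500 increments; reduction = 11 × $125 = $1,375, leaving $4,871.
Total: $1,496 + $4,871 = $6,367.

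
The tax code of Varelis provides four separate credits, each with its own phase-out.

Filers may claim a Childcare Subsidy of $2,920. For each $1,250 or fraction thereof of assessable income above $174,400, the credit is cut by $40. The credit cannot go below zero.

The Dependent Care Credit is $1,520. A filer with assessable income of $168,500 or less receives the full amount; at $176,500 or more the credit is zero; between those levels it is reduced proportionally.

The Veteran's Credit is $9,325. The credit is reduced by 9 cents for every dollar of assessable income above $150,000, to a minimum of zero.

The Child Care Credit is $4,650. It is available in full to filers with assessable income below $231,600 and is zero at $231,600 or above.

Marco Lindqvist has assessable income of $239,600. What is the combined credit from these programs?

$2,061

Childcare Subsidy: income exceeds $174,400 by $65,200, which is 53 full-or-partial $1,250 increments; reduction = 53 × $40 = $2,120, leaving $800.
Dependent Care Credit: $239,600 is at or above $176,500, so the credit is $0.
Veteran's Credit: 9% of the $89,600 excess over $150,000 is $8,064; credit = $9,325 − $8,064 = $1,261.
Child Care Credit: $239,600 meets or exceeds the $231,600 cutoff, so the credit is $0.
Total: $800 + $0 + $1,261 + $0 = $2,061.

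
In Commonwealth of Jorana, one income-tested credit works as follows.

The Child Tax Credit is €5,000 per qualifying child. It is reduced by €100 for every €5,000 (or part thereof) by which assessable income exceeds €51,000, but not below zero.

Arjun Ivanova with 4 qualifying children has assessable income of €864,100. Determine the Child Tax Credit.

Child Tax Credit: base = 4 × €5,000 = €20,000. income exceeds €51,000 by €813,100, which is 163 full-or-partial €5,000 increments; reduction = 163 × €100 = €16,300, leaving €3,700.

€3,700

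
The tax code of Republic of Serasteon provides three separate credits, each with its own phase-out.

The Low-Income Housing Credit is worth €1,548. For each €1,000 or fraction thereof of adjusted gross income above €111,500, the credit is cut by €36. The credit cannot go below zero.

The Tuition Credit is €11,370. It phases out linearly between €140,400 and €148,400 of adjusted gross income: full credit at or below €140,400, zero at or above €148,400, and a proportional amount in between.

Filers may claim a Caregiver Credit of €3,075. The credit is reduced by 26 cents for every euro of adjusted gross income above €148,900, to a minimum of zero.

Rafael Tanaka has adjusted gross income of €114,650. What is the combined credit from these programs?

Low-Income Housing Credit: income exceeds €111,500 by €3,150, which is 4 full-or-partial €1,000 increments; reduction = 4 × €36 = €144, leaving €1,404.
Tuition Credit: €114,650 is at or below the €140,400 threshold, so the full €11,370 applies.
Caregiver Credit: €114,650 is at or below the €148,900 threshold, so the full €3,075 applies.
Total: €1,404 + €11,370 + €3,075 = €15,849.

€15,849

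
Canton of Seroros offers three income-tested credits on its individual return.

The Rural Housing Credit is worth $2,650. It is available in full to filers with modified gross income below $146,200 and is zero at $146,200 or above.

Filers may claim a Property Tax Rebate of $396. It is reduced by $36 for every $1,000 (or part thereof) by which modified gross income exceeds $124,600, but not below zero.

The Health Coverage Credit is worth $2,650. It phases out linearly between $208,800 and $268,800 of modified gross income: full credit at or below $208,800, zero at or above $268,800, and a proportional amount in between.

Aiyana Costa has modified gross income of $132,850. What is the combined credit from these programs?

$5,372

Rural Housing Credit: $132,850 is below the $146,200 cutoff, so the full $2,650 applies.
Property Tax Rebate: income exceeds $124,600 by $8,250, which is 9 full-or-partial $1,000 increments; reduction = 9 × $36 = $324, leaving $72.
Health Coverage Credit: $132,850 is at or below the $208,800 threshold, so the full $2,650 applies.
Total: $2,650 + $72 + $2,650 = $5,372.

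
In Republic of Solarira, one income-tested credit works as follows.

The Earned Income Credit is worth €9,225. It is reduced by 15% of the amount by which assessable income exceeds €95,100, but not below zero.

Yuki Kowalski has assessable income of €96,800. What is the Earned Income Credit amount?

Earned Income Credit: 15% of the €1,700 excess over €95,100 is €255; credit = €9,225 − €255 = €8,970.

€8,970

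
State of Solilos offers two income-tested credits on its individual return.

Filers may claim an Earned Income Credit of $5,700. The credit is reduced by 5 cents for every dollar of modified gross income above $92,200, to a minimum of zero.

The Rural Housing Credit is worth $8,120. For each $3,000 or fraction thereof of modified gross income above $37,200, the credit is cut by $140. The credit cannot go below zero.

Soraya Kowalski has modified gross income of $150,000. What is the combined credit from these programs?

Earned Income Credit: 5% of the $57,800 excess over $92,200 is $2,890; credit = $5,700 − $2,890 = $2,810.
Rural Housing Credit: income exceeds $37,200 by $112,800, which is 38 full-or-partial $3,000 increments; reduction = 38 × $140 = $5,320, leaving $2,800.
Total: $2,810 + $2,800 = $5,610.

$5,610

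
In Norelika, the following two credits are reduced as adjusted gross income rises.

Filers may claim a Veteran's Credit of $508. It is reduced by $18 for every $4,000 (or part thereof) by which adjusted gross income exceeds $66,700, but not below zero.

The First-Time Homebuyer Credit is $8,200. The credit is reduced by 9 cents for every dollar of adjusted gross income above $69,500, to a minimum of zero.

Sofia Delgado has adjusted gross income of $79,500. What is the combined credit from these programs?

Veteran's Credit: income exceeds $66,700 by $12,800, which is 4 full-or-partial $4,000 increments; reduction = 4 × $18 = $72, leaving $436.
First-Time Homebuyer Credit: 9% of the $10,000 excess over $69,500 is $900; credit = $8,200 − $900 = $7,300.
Total: $436 + $7,300 = $7,736.

$7,736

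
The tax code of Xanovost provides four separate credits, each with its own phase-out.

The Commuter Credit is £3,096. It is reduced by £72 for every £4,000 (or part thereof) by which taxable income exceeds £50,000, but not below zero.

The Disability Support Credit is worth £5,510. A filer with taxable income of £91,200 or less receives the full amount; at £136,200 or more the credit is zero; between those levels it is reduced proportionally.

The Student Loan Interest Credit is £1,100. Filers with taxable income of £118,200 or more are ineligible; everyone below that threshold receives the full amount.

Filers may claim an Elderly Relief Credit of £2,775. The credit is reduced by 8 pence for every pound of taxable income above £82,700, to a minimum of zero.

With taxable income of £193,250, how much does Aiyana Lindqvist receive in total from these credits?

£504

Commuter Credit: income exceeds £50,000 by £143,250, which is 36 full-or-partial £4,000 increments; reduction = 36 × £72 = £2,592, leaving £504.
Disability Support Credit: £193,250 is at or above £136,200, so the credit is £0.
Student Loan Interest Credit: £193,250 meets or exceeds the £118,200 cutoff, so the credit is £0.
Elderly Relief Credit: 8% of the £110,550 excess over £82,700 is £8,844 ≥ base, so the credit is £0.
Total: £504 + £0 + £0 + £0 = £504.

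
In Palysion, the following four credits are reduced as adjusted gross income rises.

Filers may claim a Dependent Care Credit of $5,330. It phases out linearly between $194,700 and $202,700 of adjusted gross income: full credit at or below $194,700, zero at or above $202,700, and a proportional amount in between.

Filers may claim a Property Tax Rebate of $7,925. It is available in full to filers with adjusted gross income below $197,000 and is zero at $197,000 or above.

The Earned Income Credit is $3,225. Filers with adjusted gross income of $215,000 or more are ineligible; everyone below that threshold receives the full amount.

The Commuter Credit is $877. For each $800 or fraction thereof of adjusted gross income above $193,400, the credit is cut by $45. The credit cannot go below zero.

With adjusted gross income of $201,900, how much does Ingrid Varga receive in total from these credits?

Dependent Care Credit: $201,900 is $7,200 into a $8,000 phase-out range, leaving 800/8,000 of the credit: $5,330 × 800/8,000 = $533.
Property Tax Rebate: $201,900 meets or exceeds the $197,000 cutoff, so the credit is $0.
Earned Income Credit: $201,900 is below the $215,000 cutoff, so the full $3,225 applies.
Commuter Credit: income exceeds $193,400 by $8,500, which is 11 full-or-partial $800 increments; reduction = 11 × $45 = $495, leaving $382.
Total: $533 + $0 + $3,225 + $382 = $4,140.

$4,140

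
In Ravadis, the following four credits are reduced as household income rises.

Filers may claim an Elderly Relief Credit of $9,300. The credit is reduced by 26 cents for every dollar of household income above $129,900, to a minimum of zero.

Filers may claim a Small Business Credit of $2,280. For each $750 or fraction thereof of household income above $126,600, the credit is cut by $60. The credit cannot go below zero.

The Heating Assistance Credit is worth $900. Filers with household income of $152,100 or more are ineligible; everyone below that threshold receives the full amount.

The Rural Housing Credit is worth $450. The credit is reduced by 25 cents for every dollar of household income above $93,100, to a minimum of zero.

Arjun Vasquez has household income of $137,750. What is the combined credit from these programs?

Elderly Relief Credit: 26% of the $7,850 excess over $129,900 is $2,041; credit = $9,300 − $2,041 = $7,259.
Small Business Credit: income exceeds $126,600 by $11,150, which is 15 full-or-partial $750 increments; reduction = 15 × $60 = $900, leaving $1,380.
Heating Assistance Credit: $137,750 is below the $152,100 cutoff, so the full $900 applies.
Rural Housing Credit: 25% of the $44,650 excess over $93,100 is $11,162.50 ≥ base, so the credit is $0.
Total: $7,259 + $1,380 + $900 + $0 = $9,539.

$9,539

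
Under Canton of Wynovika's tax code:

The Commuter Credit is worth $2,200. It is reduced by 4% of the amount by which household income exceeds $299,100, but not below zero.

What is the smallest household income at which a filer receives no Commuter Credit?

$354,100

The credit falls by 4% of each dollar above $299,100, so it reaches zero when the excess is $2,200 / 4% = $55,000: income = $299,100 + $55,000 = $354,100.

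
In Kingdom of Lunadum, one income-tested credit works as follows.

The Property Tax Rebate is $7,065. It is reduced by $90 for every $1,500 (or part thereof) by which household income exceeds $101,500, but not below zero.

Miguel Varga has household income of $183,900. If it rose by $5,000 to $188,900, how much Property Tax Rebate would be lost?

At $183,900 — income exceeds $101,500 by $82,400, which is 55 full-or-partial $1,500 increments; reduction = 55 × $90 = $4,950, leaving $2,115.
At $188,900 — income exceeds $101,500 by $87,400, which is 59 full-or-partial $1,500 increments; reduction = 59 × $90 = $5,310, leaving $1,755.
Lost: $2,115 − $1,755 = $360.

$360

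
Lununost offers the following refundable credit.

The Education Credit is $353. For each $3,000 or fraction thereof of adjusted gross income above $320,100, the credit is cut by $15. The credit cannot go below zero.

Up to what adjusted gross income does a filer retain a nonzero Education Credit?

After 23 increments the reduction is 23 × $15 = $345, leaving $8; one more increment wipes it out. Increment 23 ends at excess 23 × $3,000 = $69,000, so the highest qualifying income is $320,100 + $69,000 = $389,100.

$389,100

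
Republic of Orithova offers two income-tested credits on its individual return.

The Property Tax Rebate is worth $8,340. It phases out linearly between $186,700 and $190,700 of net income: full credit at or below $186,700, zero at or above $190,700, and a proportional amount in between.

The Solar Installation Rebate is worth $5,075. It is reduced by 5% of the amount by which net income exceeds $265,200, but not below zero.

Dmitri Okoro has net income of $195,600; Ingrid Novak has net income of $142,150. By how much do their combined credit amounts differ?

Dmitri ($195,600): Property Tax Rebate: $195,600 is at or above $190,700, so the credit is $0. Solar Installation Rebate: $195,600 is at or below the $265,200 threshold, so the full $5,075 applies. total $0 + $5,075 = $5,075
Ingrid ($142,150): Property Tax Rebate: $142,150 is at or below the $186,700 threshold, so the full $8,340 applies. Solar Installation Rebate: $142,150 is at or below the $265,200 threshold, so the full $5,075 applies. total $8,340 + $5,075 = $13,415
Difference: |$5,075 − $13,415| = $8,340.

$8,340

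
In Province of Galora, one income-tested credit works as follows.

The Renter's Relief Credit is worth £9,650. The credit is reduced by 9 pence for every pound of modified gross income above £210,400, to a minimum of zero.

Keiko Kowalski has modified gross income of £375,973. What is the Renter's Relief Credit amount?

Renter's Relief Credit: 9% of the £165,573 excess over £210,400 is £14,901.57 ≥ base, so the credit is £0.

£0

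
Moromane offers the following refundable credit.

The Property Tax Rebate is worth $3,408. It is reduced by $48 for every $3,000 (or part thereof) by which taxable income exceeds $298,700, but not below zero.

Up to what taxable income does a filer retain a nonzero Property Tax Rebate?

$508,700

After 70 increments the reduction is 70 × $48 = $3,360, leaving $48; one more increment wipes it out. Increment 70 ends at excess 70 × $3,000 = $210,000, so the highest qualifying income is $298,700 + $210,000 = $508,700.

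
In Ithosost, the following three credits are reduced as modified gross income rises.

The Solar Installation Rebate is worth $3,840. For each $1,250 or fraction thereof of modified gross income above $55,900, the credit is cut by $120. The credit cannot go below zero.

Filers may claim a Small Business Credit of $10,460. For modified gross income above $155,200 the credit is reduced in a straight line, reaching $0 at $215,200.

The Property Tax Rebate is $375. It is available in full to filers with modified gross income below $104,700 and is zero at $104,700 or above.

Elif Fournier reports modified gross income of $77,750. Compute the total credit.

$12,515

Solar Installation Rebate: income exceeds $55,900 by $21,850, which is 18 full-or-partial $1,250 increments; reduction = 18 × $120 = $2,160, leaving $1,680.
Small Business Credit: $77,750 is at or below the $155,200 threshold, so the full $10,460 applies.
Property Tax Rebate: $77,750 is below the $104,700 cutoff, so the full $375 applies.
Total: $1,680 + $10,460 + $375 = $12,515.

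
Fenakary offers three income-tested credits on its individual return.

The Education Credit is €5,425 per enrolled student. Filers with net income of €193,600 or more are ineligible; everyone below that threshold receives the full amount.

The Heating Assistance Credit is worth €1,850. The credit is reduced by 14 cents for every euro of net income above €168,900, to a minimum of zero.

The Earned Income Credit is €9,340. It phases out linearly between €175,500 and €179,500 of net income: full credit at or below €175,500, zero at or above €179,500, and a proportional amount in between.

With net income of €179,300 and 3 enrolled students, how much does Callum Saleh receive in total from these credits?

Education Credit: base = 3 × €5,425 = €16,275. €179,300 is below the €193,600 cutoff, so the full €16,275 applies.
Heating Assistance Credit: 14% of the €10,400 excess over €168,900 is €1,456; credit = €1,850 − €1,456 = €394.
Earned Income Credit: €179,300 is €3,800 into a €4,000 phase-out range, leaving 200/4,000 of the credit: €9,340 × 200/4,000 = €467.
Total: €16,275 + €394 + €467 = €17,136.

€17,136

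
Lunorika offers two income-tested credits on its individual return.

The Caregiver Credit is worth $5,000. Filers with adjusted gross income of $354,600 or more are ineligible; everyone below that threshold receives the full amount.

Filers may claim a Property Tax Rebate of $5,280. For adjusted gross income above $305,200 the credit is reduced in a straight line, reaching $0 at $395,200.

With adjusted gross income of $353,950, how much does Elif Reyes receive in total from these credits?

$7,420

Caregiver Credit: $353,950 is below the $354,600 cutoff, so the full $5,000 applies.
Property Tax Rebate: $353,950 is $48,750 into a $90,000 phase-out range, leaving 41,250/90,000 of the credit: $5,280 × 41,250/90,000 = $2,420.
Total: $5,000 + $2,420 = $7,420.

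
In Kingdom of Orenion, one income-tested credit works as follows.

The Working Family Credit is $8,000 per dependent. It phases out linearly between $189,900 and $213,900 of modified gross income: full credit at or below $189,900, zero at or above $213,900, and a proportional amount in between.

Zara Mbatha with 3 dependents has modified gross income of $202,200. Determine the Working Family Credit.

Working Family Credit: base = 3 × $8,000 = $24,000. $202,200 is $12,300 into a $24,000 phase-out range, leaving 11,700/24,000 of the credit: $24,000 × 11,700/24,000 = $11,700.

$11,700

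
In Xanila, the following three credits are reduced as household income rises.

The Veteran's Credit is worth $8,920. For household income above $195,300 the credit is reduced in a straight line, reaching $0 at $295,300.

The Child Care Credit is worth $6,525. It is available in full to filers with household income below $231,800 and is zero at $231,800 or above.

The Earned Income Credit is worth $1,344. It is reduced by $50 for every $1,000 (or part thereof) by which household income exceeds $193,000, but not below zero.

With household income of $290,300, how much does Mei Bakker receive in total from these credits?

Veteran's Credit: $290,300 is $95,000 into a $100,000 phase-out range, leaving 5,000/100,000 of the credit: $8,920 × 5,000/100,000 = $446.
Child Care Credit: $290,300 meets or exceeds the $231,800 cutoff, so the credit is $0.
Earned Income Credit: income exceeds $193,000 by $97,300 → 98 increments × $50 = $4,900 ≥ base, so the credit is $0.
Total: $446 + $0 + $0 = $446.

$446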